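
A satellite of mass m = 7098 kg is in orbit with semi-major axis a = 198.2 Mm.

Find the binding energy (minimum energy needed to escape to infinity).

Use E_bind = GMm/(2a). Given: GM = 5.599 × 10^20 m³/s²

Convert to SI: a = 198.2 Mm = 1.982e+08 m.
Total orbital energy is E = −GMm/(2a); binding energy is E_bind = −E = GMm/(2a).
E_bind = 5.599e+20 · 7098 / (2 · 1.982e+08) J ≈ 1.003e+16 J = 10.03 PJ.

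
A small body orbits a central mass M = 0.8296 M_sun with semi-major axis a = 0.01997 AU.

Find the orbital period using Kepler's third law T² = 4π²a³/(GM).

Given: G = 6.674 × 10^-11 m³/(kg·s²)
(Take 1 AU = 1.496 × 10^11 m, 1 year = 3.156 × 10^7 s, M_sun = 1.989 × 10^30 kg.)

Convert to SI: a = 0.01997 AU = 2.98751e+09 m; M = 0.8296 M_sun = 1.65007e+30 kg.
GM = G · M = 6.674e-11 · 1.65007e+30 = 1.10126e+20 m³/s².
Kepler's third law: T = 2π √(a³ / GM).
Substituting a = 2.98751e+09 m and GM = 1.10126e+20 m³/s²:
T = 2π √((2.98751e+09)³ / 1.10126e+20) s
T ≈ 9.777e+04 s = 0.003098 years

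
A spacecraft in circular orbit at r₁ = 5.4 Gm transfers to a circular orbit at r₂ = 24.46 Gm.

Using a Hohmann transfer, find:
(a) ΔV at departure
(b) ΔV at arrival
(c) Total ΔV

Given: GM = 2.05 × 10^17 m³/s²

Convert to SI: r₁ = 5.4 Gm = 5.4e+09 m; r₂ = 24.46 Gm = 2.446e+10 m.
Transfer semi-major axis: a_t = (r₁ + r₂)/2 = (5.4e+09 + 2.446e+10)/2 = 1.493e+10 m.
Circular speeds: v₁ = √(GM/r₁) = 6161.41 m/s, v₂ = √(GM/r₂) = 2895 m/s.
Transfer speeds (vis-viva v² = GM(2/r − 1/a_t)): v₁ᵗ = 7886.39 m/s, v₂ᵗ = 1741.07 m/s.
(a) ΔV₁ = |v₁ᵗ − v₁| ≈ 1725 m/s = 1.725 km/s.
(b) ΔV₂ = |v₂ − v₂ᵗ| ≈ 1154 m/s = 1.154 km/s.
(c) ΔV_total = ΔV₁ + ΔV₂ ≈ 2879 m/s = 2.879 km/s.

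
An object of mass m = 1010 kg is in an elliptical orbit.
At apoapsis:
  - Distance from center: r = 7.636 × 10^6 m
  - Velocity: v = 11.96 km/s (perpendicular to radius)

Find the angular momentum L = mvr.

Convert to SI: v = 11.96 km/s = 11960 m/s.
Since v is perpendicular to r, L = m · v · r.
L = 1010 · 11960 · 7.636e+06 kg·m²/s ≈ 9.224e+13 kg·m²/s.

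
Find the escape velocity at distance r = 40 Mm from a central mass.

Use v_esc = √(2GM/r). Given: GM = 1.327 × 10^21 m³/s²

Convert to SI: r = 40 Mm = 4e+07 m.
Escape velocity comes from setting total energy to zero: ½v² − GM/r = 0 ⇒ v_esc = √(2GM / r).
v_esc = √(2 · 1.327e+21 / 4e+07) m/s ≈ 8.146e+06 m/s = 8146 km/s.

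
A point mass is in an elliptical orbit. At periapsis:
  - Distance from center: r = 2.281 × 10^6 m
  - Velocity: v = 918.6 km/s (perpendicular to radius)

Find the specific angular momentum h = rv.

Convert to SI: v = 918.6 km/s = 918600 m/s.
With v perpendicular to r, h = r · v.
h = 2.281e+06 · 918600 m²/s ≈ 2.095e+12 m²/s.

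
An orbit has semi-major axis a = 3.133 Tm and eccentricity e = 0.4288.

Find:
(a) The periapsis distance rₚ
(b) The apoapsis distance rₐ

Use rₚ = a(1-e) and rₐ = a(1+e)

Convert to SI: a = 3.133 Tm = 3.133e+12 m.
(a) rₚ = a(1 − e) = 3.133e+12 · (1 − 0.4288) = 3.133e+12 · 0.5712 ≈ 1.79e+12 m = 1.79 Tm.
(b) rₐ = a(1 + e) = 3.133e+12 · (1 + 0.4288) = 3.133e+12 · 1.4288 ≈ 4.476e+12 m = 4.476 Tm.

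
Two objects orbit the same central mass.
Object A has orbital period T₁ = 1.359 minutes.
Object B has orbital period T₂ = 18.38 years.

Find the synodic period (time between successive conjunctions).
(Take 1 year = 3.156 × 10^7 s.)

Convert to SI: T₁ = 1.359 minutes = 81.54 s; T₂ = 18.38 years = 5.80073e+08 s.
T_syn = |T₁ · T₂ / (T₁ − T₂)|.
T_syn = |81.54 · 5.80073e+08 / (81.54 − 5.80073e+08)| s ≈ 81.54 s = 1.359 minutes.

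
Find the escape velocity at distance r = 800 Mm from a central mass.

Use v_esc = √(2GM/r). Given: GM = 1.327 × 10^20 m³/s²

Convert to SI: r = 800 Mm = 8e+08 m.
Escape velocity comes from setting total energy to zero: ½v² − GM/r = 0 ⇒ v_esc = √(2GM / r).
v_esc = √(2 · 1.327e+20 / 8e+08) m/s ≈ 5.76e+05 m/s = 576 km/s.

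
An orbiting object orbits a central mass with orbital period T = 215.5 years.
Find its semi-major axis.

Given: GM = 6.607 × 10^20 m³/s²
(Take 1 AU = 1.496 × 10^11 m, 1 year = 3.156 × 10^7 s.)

Convert to SI: T = 215.5 years = 6.80118e+09 s.
Invert Kepler's third law: a = (GM · T² / (4π²))^(1/3).
Substituting T = 6.80118e+09 s and GM = 6.607e+20 m³/s²:
a = (6.607e+20 · (6.80118e+09)² / (4π²))^(1/3) m
a ≈ 9.182e+12 m = 61.38 AU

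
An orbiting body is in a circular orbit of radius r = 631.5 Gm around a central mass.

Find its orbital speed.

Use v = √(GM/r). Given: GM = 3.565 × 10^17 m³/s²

Convert to SI: r = 631.5 Gm = 6.315e+11 m.
For a circular orbit, gravity supplies the centripetal force, so v = √(GM / r).
v = √(3.565e+17 / 6.315e+11) m/s ≈ 751.4 m/s = 751.4 m/s.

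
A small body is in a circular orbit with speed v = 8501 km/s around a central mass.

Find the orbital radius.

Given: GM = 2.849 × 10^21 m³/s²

Convert to SI: v = 8501 km/s = 8.501e+06 m/s.
For a circular orbit, v² = GM / r, so r = GM / v².
r = 2.849e+21 / (8.501e+06)² m ≈ 3.942e+07 m = 3.942 × 10^7 m.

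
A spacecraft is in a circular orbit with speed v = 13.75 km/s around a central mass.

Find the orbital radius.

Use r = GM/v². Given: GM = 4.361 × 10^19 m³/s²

Convert to SI: v = 13.75 km/s = 13750 m/s.
For a circular orbit, v² = GM / r, so r = GM / v².
r = 4.361e+19 / (13750)² m ≈ 2.307e+11 m = 230.7 Gm.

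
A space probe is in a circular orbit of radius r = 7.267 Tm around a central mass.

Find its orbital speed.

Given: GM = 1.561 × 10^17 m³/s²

Convert to SI: r = 7.267 Tm = 7.267e+12 m.
For a circular orbit, gravity supplies the centripetal force, so v = √(GM / r).
v = √(1.561e+17 / 7.267e+12) m/s ≈ 146.6 m/s = 146.6 m/s.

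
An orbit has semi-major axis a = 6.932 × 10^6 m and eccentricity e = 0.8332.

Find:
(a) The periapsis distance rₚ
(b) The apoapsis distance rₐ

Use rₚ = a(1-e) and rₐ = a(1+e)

(a) rₚ = a(1 − e) = 6.932e+06 · (1 − 0.8332) = 6.932e+06 · 0.1668 ≈ 1.156e+06 m = 1.156 × 10^6 m.
(b) rₐ = a(1 + e) = 6.932e+06 · (1 + 0.8332) = 6.932e+06 · 1.8332 ≈ 1.271e+07 m = 1.271 × 10^7 m.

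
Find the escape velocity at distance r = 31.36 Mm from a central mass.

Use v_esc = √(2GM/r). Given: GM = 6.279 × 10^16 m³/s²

Convert to SI: r = 31.36 Mm = 3.136e+07 m.
Escape velocity comes from setting total energy to zero: ½v² − GM/r = 0 ⇒ v_esc = √(2GM / r).
v_esc = √(2 · 6.279e+16 / 3.136e+07) m/s ≈ 6.328e+04 m/s = 63.28 km/s.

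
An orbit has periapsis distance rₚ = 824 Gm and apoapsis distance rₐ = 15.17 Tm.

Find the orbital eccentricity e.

Convert to SI: rₚ = 824 Gm = 8.24e+11 m; rₐ = 15.17 Tm = 1.517e+13 m.
e = (rₐ − rₚ) / (rₐ + rₚ).
e = (1.517e+13 − 8.24e+11) / (1.517e+13 + 8.24e+11) = 1.4346e+13 / 1.5994e+13 ≈ 0.897.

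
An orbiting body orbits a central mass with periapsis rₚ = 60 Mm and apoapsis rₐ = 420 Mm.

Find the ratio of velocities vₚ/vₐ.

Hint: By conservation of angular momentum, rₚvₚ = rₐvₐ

Convert to SI: rₚ = 60 Mm = 6e+07 m; rₐ = 420 Mm = 4.2e+08 m.
Conservation of angular momentum gives rₚvₚ = rₐvₐ, so vₚ/vₐ = rₐ/rₚ.
vₚ/vₐ = 4.2e+08 / 6e+07 ≈ 7.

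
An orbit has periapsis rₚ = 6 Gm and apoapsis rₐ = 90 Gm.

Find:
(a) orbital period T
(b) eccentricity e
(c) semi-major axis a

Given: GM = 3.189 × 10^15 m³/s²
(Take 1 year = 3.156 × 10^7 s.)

Convert to SI: rₚ = 6 Gm = 6e+09 m; rₐ = 90 Gm = 9e+10 m.
(a) With a = (rₚ + rₐ)/2 = 4.8e+10 m, T = 2π √(a³/GM) = 2π √((4.8e+10)³/3.189e+15) s ≈ 1.17e+09 s
(b) e = (rₐ − rₚ)/(rₐ + rₚ) = (9e+10 − 6e+09)/(9e+10 + 6e+09) ≈ 0.875
(c) a = (rₚ + rₐ)/2 = (6e+09 + 9e+10)/2 ≈ 4.8e+10 m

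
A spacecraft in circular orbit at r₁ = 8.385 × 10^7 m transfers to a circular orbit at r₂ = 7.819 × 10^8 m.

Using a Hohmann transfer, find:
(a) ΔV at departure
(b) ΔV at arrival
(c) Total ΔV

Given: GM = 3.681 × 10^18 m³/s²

Transfer semi-major axis: a_t = (r₁ + r₂)/2 = (8.385e+07 + 7.819e+08)/2 = 4.32875e+08 m.
Circular speeds: v₁ = √(GM/r₁) = 209523 m/s, v₂ = √(GM/r₂) = 68613.1 m/s.
Transfer speeds (vis-viva v² = GM(2/r − 1/a_t)): v₁ᵗ = 281596 m/s, v₂ᵗ = 30198 m/s.
(a) ΔV₁ = |v₁ᵗ − v₁| ≈ 7.207e+04 m/s = 72.07 km/s.
(b) ΔV₂ = |v₂ − v₂ᵗ| ≈ 3.842e+04 m/s = 38.42 km/s.
(c) ΔV_total = ΔV₁ + ΔV₂ ≈ 1.105e+05 m/s = 110.5 km/s.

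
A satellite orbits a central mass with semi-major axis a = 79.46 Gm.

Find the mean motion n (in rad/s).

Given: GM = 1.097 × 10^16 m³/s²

Convert to SI: a = 79.46 Gm = 7.946e+10 m.
n = √(GM / a³).
n = √(1.097e+16 / (7.946e+10)³) rad/s ≈ 4.676e-09 rad/s.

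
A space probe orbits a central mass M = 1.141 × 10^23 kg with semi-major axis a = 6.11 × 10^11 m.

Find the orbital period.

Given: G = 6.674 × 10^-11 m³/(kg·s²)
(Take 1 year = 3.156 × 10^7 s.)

GM = G · M = 6.674e-11 · 1.141e+23 = 7.61503e+12 m³/s².
Kepler's third law: T = 2π √(a³ / GM).
Substituting a = 6.11e+11 m and GM = 7.61503e+12 m³/s²:
T = 2π √((6.11e+11)³ / 7.61503e+12) s
T ≈ 1.087e+12 s = 3.446e+04 years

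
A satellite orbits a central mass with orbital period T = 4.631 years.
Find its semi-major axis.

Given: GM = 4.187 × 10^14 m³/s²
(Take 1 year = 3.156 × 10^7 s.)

Convert to SI: T = 4.631 years = 1.46154e+08 s.
Invert Kepler's third law: a = (GM · T² / (4π²))^(1/3).
Substituting T = 1.46154e+08 s and GM = 4.187e+14 m³/s²:
a = (4.187e+14 · (1.46154e+08)² / (4π²))^(1/3) m
a ≈ 6.096e+09 m = 6.096 × 10^9 m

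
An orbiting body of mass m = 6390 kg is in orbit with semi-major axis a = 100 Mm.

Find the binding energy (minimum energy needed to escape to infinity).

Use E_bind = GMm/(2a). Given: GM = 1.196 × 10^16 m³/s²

Convert to SI: a = 100 Mm = 1e+08 m.
Total orbital energy is E = −GMm/(2a); binding energy is E_bind = −E = GMm/(2a).
E_bind = 1.196e+16 · 6390 / (2 · 1e+08) J ≈ 3.821e+11 J = 382.1 GJ.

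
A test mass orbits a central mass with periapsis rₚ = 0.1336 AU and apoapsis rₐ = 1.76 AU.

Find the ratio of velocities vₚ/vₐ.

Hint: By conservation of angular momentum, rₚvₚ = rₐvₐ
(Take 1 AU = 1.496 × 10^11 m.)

Convert to SI: rₚ = 0.1336 AU = 1.99866e+10 m; rₐ = 1.76 AU = 2.63296e+11 m.
Conservation of angular momentum gives rₚvₚ = rₐvₐ, so vₚ/vₐ = rₐ/rₚ.
vₚ/vₐ = 2.63296e+11 / 1.99866e+10 ≈ 13.17.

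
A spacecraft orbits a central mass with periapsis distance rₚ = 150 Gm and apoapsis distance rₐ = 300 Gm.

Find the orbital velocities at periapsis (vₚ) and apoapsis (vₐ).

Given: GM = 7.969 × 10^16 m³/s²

Convert to SI: rₚ = 150 Gm = 1.5e+11 m; rₐ = 300 Gm = 3e+11 m.
Use the vis-viva equation v² = GM(2/r − 1/a) with a = (rₚ + rₐ)/2 = (1.5e+11 + 3e+11)/2 = 2.25e+11 m.
vₚ = √(GM · (2/rₚ − 1/a)) = √(7.969e+16 · (2/1.5e+11 − 1/2.25e+11)) m/s ≈ 841.6 m/s = 841.6 m/s.
vₐ = √(GM · (2/rₐ − 1/a)) = √(7.969e+16 · (2/3e+11 − 1/2.25e+11)) m/s ≈ 420.8 m/s = 420.8 m/s.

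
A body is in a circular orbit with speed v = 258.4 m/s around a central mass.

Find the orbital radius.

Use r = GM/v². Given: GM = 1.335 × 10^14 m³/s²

For a circular orbit, v² = GM / r, so r = GM / v².
r = 1.335e+14 / (258.4)² m ≈ 1.999e+09 m = 1.999 Gm.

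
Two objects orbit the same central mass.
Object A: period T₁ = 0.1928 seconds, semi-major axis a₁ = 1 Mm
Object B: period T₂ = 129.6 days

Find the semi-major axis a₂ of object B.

Convert to SI: a₁ = 1 Mm = 1e+06 m; T₂ = 129.6 days = 1.11974e+07 s.
Kepler's third law: (T₁/T₂)² = (a₁/a₂)³ ⇒ a₂ = a₁ · (T₂/T₁)^(2/3).
T₂/T₁ = 1.11974e+07 / 0.1928 = 5.8078e+07.
a₂ = 1e+06 · (5.8078e+07)^(2/3) m ≈ 1.5e+11 m = 150 Gm.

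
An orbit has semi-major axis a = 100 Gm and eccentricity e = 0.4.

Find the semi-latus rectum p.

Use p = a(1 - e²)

Convert to SI: a = 100 Gm = 1e+11 m.
p = a (1 − e²).
p = 1e+11 · (1 − (0.4)²) = 1e+11 · 0.84 ≈ 8.4e+10 m = 84 Gm.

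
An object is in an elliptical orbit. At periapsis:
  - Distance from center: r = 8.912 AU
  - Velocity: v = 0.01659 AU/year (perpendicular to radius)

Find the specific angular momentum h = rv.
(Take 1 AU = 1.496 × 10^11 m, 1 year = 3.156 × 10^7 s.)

Convert to SI: r = 8.912 AU = 1.33324e+12 m; v = 0.01659 AU/year = 78.6395 m/s.
With v perpendicular to r, h = r · v.
h = 1.33324e+12 · 78.6395 m²/s ≈ 1.048e+14 m²/s.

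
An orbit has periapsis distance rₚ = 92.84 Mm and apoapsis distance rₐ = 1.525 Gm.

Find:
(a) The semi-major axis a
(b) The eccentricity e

Convert to SI: rₚ = 92.84 Mm = 9.284e+07 m; rₐ = 1.525 Gm = 1.525e+09 m.
(a) a = (rₚ + rₐ) / 2 = (9.284e+07 + 1.525e+09) / 2 ≈ 8.089e+08 m = 808.9 Mm.
(b) e = (rₐ − rₚ) / (rₐ + rₚ) = (1.525e+09 − 9.284e+07) / (1.525e+09 + 9.284e+07) ≈ 0.8852.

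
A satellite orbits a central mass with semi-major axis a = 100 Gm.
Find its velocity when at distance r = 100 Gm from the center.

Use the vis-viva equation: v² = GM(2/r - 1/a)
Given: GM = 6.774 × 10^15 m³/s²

Convert to SI: a = 100 Gm = 1e+11 m; r = 100 Gm = 1e+11 m.
Vis-viva: v = √(GM · (2/r − 1/a)).
2/r − 1/a = 2/1e+11 − 1/1e+11 = 1e-11 m⁻¹.
v = √(6.774e+15 · 1e-11) m/s ≈ 260.3 m/s = 260.3 m/s.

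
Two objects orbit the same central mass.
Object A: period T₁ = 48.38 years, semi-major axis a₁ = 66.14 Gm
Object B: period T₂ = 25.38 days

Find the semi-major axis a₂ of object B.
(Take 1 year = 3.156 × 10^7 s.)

Convert to SI: T₁ = 48.38 years = 1.52687e+09 s; a₁ = 66.14 Gm = 6.614e+10 m; T₂ = 25.38 days = 2.19283e+06 s.
Kepler's third law: (T₁/T₂)² = (a₁/a₂)³ ⇒ a₂ = a₁ · (T₂/T₁)^(2/3).
T₂/T₁ = 2.19283e+06 / 1.52687e+09 = 0.00143616.
a₂ = 6.614e+10 · (0.00143616)^(2/3) m ≈ 8.419e+08 m = 841.9 Mm.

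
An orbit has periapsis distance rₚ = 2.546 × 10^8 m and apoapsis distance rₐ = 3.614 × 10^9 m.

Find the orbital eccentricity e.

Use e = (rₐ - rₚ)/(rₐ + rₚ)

e = (rₐ − rₚ) / (rₐ + rₚ).
e = (3.614e+09 − 2.546e+08) / (3.614e+09 + 2.546e+08) = 3.3594e+09 / 3.8686e+09 ≈ 0.8684.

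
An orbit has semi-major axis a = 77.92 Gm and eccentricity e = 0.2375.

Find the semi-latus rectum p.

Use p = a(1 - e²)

Convert to SI: a = 77.92 Gm = 7.792e+10 m.
p = a (1 − e²).
p = 7.792e+10 · (1 − (0.2375)²) = 7.792e+10 · 0.943594 ≈ 7.352e+10 m = 73.52 Gm.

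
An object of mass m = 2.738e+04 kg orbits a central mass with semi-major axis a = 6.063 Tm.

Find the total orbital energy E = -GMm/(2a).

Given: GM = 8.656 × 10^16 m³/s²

Convert to SI: a = 6.063 Tm = 6.063e+12 m.
E = −GMm / (2a).
E = −8.656e+16 · 2.738e+04 / (2 · 6.063e+12) J ≈ -1.954e+08 J = -195.4 MJ.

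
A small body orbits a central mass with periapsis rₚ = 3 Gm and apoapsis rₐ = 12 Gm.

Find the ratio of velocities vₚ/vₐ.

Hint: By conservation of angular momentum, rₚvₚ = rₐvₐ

Convert to SI: rₚ = 3 Gm = 3e+09 m; rₐ = 12 Gm = 1.2e+10 m.
Conservation of angular momentum gives rₚvₚ = rₐvₐ, so vₚ/vₐ = rₐ/rₚ.
vₚ/vₐ = 1.2e+10 / 3e+09 ≈ 4.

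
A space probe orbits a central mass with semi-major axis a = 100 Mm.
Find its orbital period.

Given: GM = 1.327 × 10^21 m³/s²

Convert to SI: a = 100 Mm = 1e+08 m.
Kepler's third law: T = 2π √(a³ / GM).
Substituting a = 1e+08 m and GM = 1.327e+21 m³/s²:
T = 2π √((1e+08)³ / 1.327e+21) s
T ≈ 172.5 s = 2.875 minutes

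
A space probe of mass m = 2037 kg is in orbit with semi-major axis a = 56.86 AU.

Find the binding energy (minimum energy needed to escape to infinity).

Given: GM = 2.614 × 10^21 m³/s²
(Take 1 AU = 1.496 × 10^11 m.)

Convert to SI: a = 56.86 AU = 8.50626e+12 m.
Total orbital energy is E = −GMm/(2a); binding energy is E_bind = −E = GMm/(2a).
E_bind = 2.614e+21 · 2037 / (2 · 8.50626e+12) J ≈ 3.13e+11 J = 313 GJ.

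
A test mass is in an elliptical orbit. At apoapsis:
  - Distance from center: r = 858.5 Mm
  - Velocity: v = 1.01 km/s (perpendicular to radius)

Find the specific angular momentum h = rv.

Convert to SI: r = 858.5 Mm = 8.585e+08 m; v = 1.01 km/s = 1010 m/s.
With v perpendicular to r, h = r · v.
h = 8.585e+08 · 1010 m²/s ≈ 8.671e+11 m²/s.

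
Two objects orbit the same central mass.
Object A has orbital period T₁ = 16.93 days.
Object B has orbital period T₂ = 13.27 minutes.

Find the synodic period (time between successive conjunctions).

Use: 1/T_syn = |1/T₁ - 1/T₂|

Convert to SI: T₁ = 16.93 days = 1.46275e+06 s; T₂ = 13.27 minutes = 796.2 s.
T_syn = |T₁ · T₂ / (T₁ − T₂)|.
T_syn = |1.46275e+06 · 796.2 / (1.46275e+06 − 796.2)| s ≈ 796.6 s = 13.28 minutes.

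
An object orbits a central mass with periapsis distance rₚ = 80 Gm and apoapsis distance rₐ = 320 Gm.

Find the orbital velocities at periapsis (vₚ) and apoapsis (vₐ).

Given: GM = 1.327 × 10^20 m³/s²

Convert to SI: rₚ = 80 Gm = 8e+10 m; rₐ = 320 Gm = 3.2e+11 m.
Use the vis-viva equation v² = GM(2/r − 1/a) with a = (rₚ + rₐ)/2 = (8e+10 + 3.2e+11)/2 = 2e+11 m.
vₚ = √(GM · (2/rₚ − 1/a)) = √(1.327e+20 · (2/8e+10 − 1/2e+11)) m/s ≈ 5.152e+04 m/s = 51.52 km/s.
vₐ = √(GM · (2/rₐ − 1/a)) = √(1.327e+20 · (2/3.2e+11 − 1/2e+11)) m/s ≈ 1.288e+04 m/s = 12.88 km/s.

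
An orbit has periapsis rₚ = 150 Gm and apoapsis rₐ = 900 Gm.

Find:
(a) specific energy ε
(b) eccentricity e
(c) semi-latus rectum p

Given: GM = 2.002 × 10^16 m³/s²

Convert to SI: rₚ = 150 Gm = 1.5e+11 m; rₐ = 900 Gm = 9e+11 m.
(a) With a = (rₚ + rₐ)/2 = 5.25e+11 m, ε = −GM/(2a) = −2.002e+16/(2 · 5.25e+11) J/kg ≈ -1.907e+04 J/kg
(b) e = (rₐ − rₚ)/(rₐ + rₚ) = (9e+11 − 1.5e+11)/(9e+11 + 1.5e+11) ≈ 0.7143
(c) From a = (rₚ + rₐ)/2 = 5.25e+11 m and e = (rₐ − rₚ)/(rₐ + rₚ) = 0.714286, p = a(1 − e²) = 5.25e+11 · (1 − (0.714286)²) ≈ 2.571e+11 m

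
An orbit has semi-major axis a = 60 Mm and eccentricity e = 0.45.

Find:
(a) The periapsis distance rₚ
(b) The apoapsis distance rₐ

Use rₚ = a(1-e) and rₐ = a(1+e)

Convert to SI: a = 60 Mm = 6e+07 m.
(a) rₚ = a(1 − e) = 6e+07 · (1 − 0.45) = 6e+07 · 0.55 ≈ 3.3e+07 m = 33 Mm.
(b) rₐ = a(1 + e) = 6e+07 · (1 + 0.45) = 6e+07 · 1.45 ≈ 8.7e+07 m = 87 Mm.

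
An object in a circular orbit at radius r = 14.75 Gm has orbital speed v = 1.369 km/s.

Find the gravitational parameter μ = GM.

Convert to SI: r = 14.75 Gm = 1.475e+10 m; v = 1.369 km/s = 1369 m/s.
For a circular orbit v² = GM/r, so GM = v² · r.
GM = (1369)² · 1.475e+10 m³/s² ≈ 2.764e+16 m³/s² = 2.764 × 10^16 m³/s².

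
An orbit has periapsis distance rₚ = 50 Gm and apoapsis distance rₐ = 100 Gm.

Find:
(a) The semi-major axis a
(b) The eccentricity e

Convert to SI: rₚ = 50 Gm = 5e+10 m; rₐ = 100 Gm = 1e+11 m.
(a) a = (rₚ + rₐ) / 2 = (5e+10 + 1e+11) / 2 ≈ 7.5e+10 m = 75 Gm.
(b) e = (rₐ − rₚ) / (rₐ + rₚ) = (1e+11 − 5e+10) / (1e+11 + 5e+10) ≈ 0.3333.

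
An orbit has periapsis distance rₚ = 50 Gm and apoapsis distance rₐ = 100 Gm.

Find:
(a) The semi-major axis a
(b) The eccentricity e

Convert to SI: rₚ = 50 Gm = 5e+10 m; rₐ = 100 Gm = 1e+11 m.
(a) a = (rₚ + rₐ) / 2 = (5e+10 + 1e+11) / 2 ≈ 7.5e+10 m = 75 Gm.
(b) e = (rₐ − rₚ) / (rₐ + rₚ) = (1e+11 − 5e+10) / (1e+11 + 5e+10) ≈ 0.3333.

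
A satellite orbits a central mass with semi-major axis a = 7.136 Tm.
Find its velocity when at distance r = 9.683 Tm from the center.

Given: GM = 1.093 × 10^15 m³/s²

Convert to SI: a = 7.136 Tm = 7.136e+12 m; r = 9.683 Tm = 9.683e+12 m.
Vis-viva: v = √(GM · (2/r − 1/a)).
2/r − 1/a = 2/9.683e+12 − 1/7.136e+12 = 6.6413e-14 m⁻¹.
v = √(1.093e+15 · 6.6413e-14) m/s ≈ 8.52 m/s = 8.52 m/s.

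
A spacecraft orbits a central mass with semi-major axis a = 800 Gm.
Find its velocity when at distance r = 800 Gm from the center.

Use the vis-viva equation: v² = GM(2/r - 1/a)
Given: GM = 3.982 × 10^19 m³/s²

Convert to SI: a = 800 Gm = 8e+11 m; r = 800 Gm = 8e+11 m.
Vis-viva: v = √(GM · (2/r − 1/a)).
2/r − 1/a = 2/8e+11 − 1/8e+11 = 1.25e-12 m⁻¹.
v = √(3.982e+19 · 1.25e-12) m/s ≈ 7055 m/s = 7.055 km/s.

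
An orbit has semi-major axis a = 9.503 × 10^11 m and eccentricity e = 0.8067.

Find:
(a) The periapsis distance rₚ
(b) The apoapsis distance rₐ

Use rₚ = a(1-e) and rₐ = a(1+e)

(a) rₚ = a(1 − e) = 9.503e+11 · (1 − 0.8067) = 9.503e+11 · 0.1933 ≈ 1.837e+11 m = 1.837 × 10^11 m.
(b) rₐ = a(1 + e) = 9.503e+11 · (1 + 0.8067) = 9.503e+11 · 1.8067 ≈ 1.717e+12 m = 1.717 × 10^12 m.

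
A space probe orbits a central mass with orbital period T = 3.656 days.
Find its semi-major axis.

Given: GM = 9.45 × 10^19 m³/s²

Convert to SI: T = 3.656 days = 315878 s.
Invert Kepler's third law: a = (GM · T² / (4π²))^(1/3).
Substituting T = 315878 s and GM = 9.45e+19 m³/s²:
a = (9.45e+19 · (315878)² / (4π²))^(1/3) m
a ≈ 6.204e+09 m = 6.204 Gm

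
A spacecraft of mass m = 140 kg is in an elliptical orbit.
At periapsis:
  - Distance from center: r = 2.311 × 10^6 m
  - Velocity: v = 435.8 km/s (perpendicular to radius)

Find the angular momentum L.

Convert to SI: v = 435.8 km/s = 435800 m/s.
Since v is perpendicular to r, L = m · v · r.
L = 140 · 435800 · 2.311e+06 kg·m²/s ≈ 1.41e+14 kg·m²/s.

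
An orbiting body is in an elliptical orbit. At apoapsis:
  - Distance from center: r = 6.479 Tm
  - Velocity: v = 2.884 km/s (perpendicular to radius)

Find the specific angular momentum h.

Convert to SI: r = 6.479 Tm = 6.479e+12 m; v = 2.884 km/s = 2884 m/s.
With v perpendicular to r, h = r · v.
h = 6.479e+12 · 2884 m²/s ≈ 1.869e+16 m²/s.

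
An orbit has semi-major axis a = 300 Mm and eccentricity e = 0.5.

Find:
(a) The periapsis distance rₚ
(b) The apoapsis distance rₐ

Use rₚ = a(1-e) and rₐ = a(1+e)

Convert to SI: a = 300 Mm = 3e+08 m.
(a) rₚ = a(1 − e) = 3e+08 · (1 − 0.5) = 3e+08 · 0.5 ≈ 1.5e+08 m = 150 Mm.
(b) rₐ = a(1 + e) = 3e+08 · (1 + 0.5) = 3e+08 · 1.5 ≈ 4.5e+08 m = 450 Mm.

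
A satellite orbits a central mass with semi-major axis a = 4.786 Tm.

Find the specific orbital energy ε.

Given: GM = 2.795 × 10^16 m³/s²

Convert to SI: a = 4.786 Tm = 4.786e+12 m.
ε = −GM / (2a).
ε = −2.795e+16 / (2 · 4.786e+12) J/kg ≈ -2920 J/kg = -2.92 kJ/kg.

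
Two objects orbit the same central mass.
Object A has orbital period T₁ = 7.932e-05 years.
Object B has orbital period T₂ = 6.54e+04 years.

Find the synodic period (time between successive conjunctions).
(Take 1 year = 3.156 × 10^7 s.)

Convert to SI: T₁ = 7.932e-05 years = 2503.34 s; T₂ = 6.54e+04 years = 2.06402e+12 s.
T_syn = |T₁ · T₂ / (T₁ − T₂)|.
T_syn = |2503.34 · 2.06402e+12 / (2503.34 − 2.06402e+12)| s ≈ 2503 s = 7.932e-05 years.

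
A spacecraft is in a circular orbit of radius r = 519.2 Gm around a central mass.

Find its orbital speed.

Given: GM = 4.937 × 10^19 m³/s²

Convert to SI: r = 519.2 Gm = 5.192e+11 m.
For a circular orbit, gravity supplies the centripetal force, so v = √(GM / r).
v = √(4.937e+19 / 5.192e+11) m/s ≈ 9751 m/s = 9.751 km/s.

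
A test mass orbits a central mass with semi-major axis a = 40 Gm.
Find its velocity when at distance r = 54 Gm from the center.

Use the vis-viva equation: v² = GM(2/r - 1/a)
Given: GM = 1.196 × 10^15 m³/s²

Convert to SI: a = 40 Gm = 4e+10 m; r = 54 Gm = 5.4e+10 m.
Vis-viva: v = √(GM · (2/r − 1/a)).
2/r − 1/a = 2/5.4e+10 − 1/4e+10 = 1.2037e-11 m⁻¹.
v = √(1.196e+15 · 1.2037e-11) m/s ≈ 120 m/s = 120 m/s.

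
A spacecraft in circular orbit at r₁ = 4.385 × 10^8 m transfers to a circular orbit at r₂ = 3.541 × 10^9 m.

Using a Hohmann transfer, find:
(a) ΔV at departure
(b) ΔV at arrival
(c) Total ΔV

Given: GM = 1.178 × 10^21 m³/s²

Transfer semi-major axis: a_t = (r₁ + r₂)/2 = (4.385e+08 + 3.541e+09)/2 = 1.98975e+09 m.
Circular speeds: v₁ = √(GM/r₁) = 1.63903e+06 m/s, v₂ = √(GM/r₂) = 576779 m/s.
Transfer speeds (vis-viva v² = GM(2/r − 1/a_t)): v₁ᵗ = 2.18651e+06 m/s, v₂ᵗ = 270767 m/s.
(a) ΔV₁ = |v₁ᵗ − v₁| ≈ 5.475e+05 m/s = 547.5 km/s.
(b) ΔV₂ = |v₂ − v₂ᵗ| ≈ 3.06e+05 m/s = 306 km/s.
(c) ΔV_total = ΔV₁ + ΔV₂ ≈ 8.535e+05 m/s = 853.5 km/s.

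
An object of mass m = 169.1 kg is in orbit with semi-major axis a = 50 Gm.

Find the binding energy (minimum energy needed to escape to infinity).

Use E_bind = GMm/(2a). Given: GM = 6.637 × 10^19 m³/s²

Convert to SI: a = 50 Gm = 5e+10 m.
Total orbital energy is E = −GMm/(2a); binding energy is E_bind = −E = GMm/(2a).
E_bind = 6.637e+19 · 169.1 / (2 · 5e+10) J ≈ 1.122e+11 J = 112.2 GJ.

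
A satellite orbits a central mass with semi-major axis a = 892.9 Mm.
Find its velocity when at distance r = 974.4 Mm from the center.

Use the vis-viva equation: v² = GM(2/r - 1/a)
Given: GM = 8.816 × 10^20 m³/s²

Convert to SI: a = 892.9 Mm = 8.929e+08 m; r = 974.4 Mm = 9.744e+08 m.
Vis-viva: v = √(GM · (2/r − 1/a)).
2/r − 1/a = 2/9.744e+08 − 1/8.929e+08 = 9.32599e-10 m⁻¹.
v = √(8.816e+20 · 9.32599e-10) m/s ≈ 9.067e+05 m/s = 906.7 km/s.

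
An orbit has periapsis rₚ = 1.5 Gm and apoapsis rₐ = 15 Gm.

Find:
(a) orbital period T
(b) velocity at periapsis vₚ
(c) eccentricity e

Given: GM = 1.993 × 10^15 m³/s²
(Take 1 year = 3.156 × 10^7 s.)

Convert to SI: rₚ = 1.5 Gm = 1.5e+09 m; rₐ = 15 Gm = 1.5e+10 m.
(a) With a = (rₚ + rₐ)/2 = 8.25e+09 m, T = 2π √(a³/GM) = 2π √((8.25e+09)³/1.993e+15) s ≈ 1.055e+08 s
(b) With a = (rₚ + rₐ)/2 = 8.25e+09 m, vₚ = √(GM (2/rₚ − 1/a)) = √(1.993e+15 · (2/1.5e+09 − 1/8.25e+09)) m/s ≈ 1554 m/s
(c) e = (rₐ − rₚ)/(rₐ + rₚ) = (1.5e+10 − 1.5e+09)/(1.5e+10 + 1.5e+09) ≈ 0.8182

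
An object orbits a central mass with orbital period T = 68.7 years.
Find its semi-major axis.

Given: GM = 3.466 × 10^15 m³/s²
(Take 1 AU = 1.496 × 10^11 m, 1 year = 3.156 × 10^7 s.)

Convert to SI: T = 68.7 years = 2.16817e+09 s.
Invert Kepler's third law: a = (GM · T² / (4π²))^(1/3).
Substituting T = 2.16817e+09 s and GM = 3.466e+15 m³/s²:
a = (3.466e+15 · (2.16817e+09)² / (4π²))^(1/3) m
a ≈ 7.445e+10 m = 0.4977 AU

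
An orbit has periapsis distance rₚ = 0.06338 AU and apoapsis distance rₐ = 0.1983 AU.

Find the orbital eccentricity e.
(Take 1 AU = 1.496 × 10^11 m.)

Convert to SI: rₚ = 0.06338 AU = 9.48165e+09 m; rₐ = 0.1983 AU = 2.96657e+10 m.
e = (rₐ − rₚ) / (rₐ + rₚ).
e = (2.96657e+10 − 9.48165e+09) / (2.96657e+10 + 9.48165e+09) = 2.0184e+10 / 3.91473e+10 ≈ 0.5156.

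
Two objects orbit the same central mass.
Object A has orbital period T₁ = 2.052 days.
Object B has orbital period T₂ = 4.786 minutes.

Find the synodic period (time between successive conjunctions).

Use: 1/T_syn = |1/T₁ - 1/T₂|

Convert to SI: T₁ = 2.052 days = 177293 s; T₂ = 4.786 minutes = 287.16 s.
T_syn = |T₁ · T₂ / (T₁ − T₂)|.
T_syn = |177293 · 287.16 / (177293 − 287.16)| s ≈ 287.6 s = 4.794 minutes.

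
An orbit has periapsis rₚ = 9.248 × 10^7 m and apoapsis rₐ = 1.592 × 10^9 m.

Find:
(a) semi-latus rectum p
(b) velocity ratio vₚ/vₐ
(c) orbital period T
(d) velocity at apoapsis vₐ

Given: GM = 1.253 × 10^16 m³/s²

(a) From a = (rₚ + rₐ)/2 = 8.4224e+08 m and e = (rₐ − rₚ)/(rₐ + rₚ) = 0.890198, p = a(1 − e²) = 8.4224e+08 · (1 − (0.890198)²) ≈ 1.748e+08 m
(b) Conservation of angular momentum (rₚvₚ = rₐvₐ) gives vₚ/vₐ = rₐ/rₚ = 1.592e+09/9.248e+07 ≈ 17.21
(c) With a = (rₚ + rₐ)/2 = 8.4224e+08 m, T = 2π √(a³/GM) = 2π √((8.4224e+08)³/1.253e+16) s ≈ 1.372e+06 s
(d) With a = (rₚ + rₐ)/2 = 8.4224e+08 m, vₐ = √(GM (2/rₐ − 1/a)) = √(1.253e+16 · (2/1.592e+09 − 1/8.4224e+08)) m/s ≈ 929.6 m/s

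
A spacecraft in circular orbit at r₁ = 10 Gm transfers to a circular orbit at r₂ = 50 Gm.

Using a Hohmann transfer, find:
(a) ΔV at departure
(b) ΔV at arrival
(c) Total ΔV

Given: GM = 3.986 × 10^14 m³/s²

Convert to SI: r₁ = 10 Gm = 1e+10 m; r₂ = 50 Gm = 5e+10 m.
Transfer semi-major axis: a_t = (r₁ + r₂)/2 = (1e+10 + 5e+10)/2 = 3e+10 m.
Circular speeds: v₁ = √(GM/r₁) = 199.65 m/s, v₂ = √(GM/r₂) = 89.2861 m/s.
Transfer speeds (vis-viva v² = GM(2/r − 1/a_t)): v₁ᵗ = 257.747 m/s, v₂ᵗ = 51.5493 m/s.
(a) ΔV₁ = |v₁ᵗ − v₁| ≈ 58.1 m/s = 58.1 m/s.
(b) ΔV₂ = |v₂ − v₂ᵗ| ≈ 37.74 m/s = 37.74 m/s.
(c) ΔV_total = ΔV₁ + ΔV₂ ≈ 95.83 m/s = 95.83 m/s.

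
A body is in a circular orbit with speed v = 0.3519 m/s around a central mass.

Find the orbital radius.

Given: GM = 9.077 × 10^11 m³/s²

For a circular orbit, v² = GM / r, so r = GM / v².
r = 9.077e+11 / (0.3519)² m ≈ 7.33e+12 m = 7.33 Tm.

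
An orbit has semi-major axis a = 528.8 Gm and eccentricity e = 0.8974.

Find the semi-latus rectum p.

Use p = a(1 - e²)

Convert to SI: a = 528.8 Gm = 5.288e+11 m.
p = a (1 − e²).
p = 5.288e+11 · (1 − (0.8974)²) = 5.288e+11 · 0.194673 ≈ 1.029e+11 m = 102.9 Gm.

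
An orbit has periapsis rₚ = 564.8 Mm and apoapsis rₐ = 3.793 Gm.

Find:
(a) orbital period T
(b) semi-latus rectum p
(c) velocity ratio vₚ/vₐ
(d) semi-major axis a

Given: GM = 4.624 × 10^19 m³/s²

Convert to SI: rₚ = 564.8 Mm = 5.648e+08 m; rₐ = 3.793 Gm = 3.793e+09 m.
(a) With a = (rₚ + rₐ)/2 = 2.1789e+09 m, T = 2π √(a³/GM) = 2π √((2.1789e+09)³/4.624e+19) s ≈ 9.398e+04 s
(b) From a = (rₚ + rₐ)/2 = 2.1789e+09 m and e = (rₐ − rₚ)/(rₐ + rₚ) = 0.740787, p = a(1 − e²) = 2.1789e+09 · (1 − (0.740787)²) ≈ 9.832e+08 m
(c) Conservation of angular momentum (rₚvₚ = rₐvₐ) gives vₚ/vₐ = rₐ/rₚ = 3.793e+09/5.648e+08 ≈ 6.716
(d) a = (rₚ + rₐ)/2 = (5.648e+08 + 3.793e+09)/2 ≈ 2.179e+09 m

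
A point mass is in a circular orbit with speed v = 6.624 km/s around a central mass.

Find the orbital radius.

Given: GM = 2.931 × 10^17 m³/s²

Convert to SI: v = 6.624 km/s = 6624 m/s.
For a circular orbit, v² = GM / r, so r = GM / v².
r = 2.931e+17 / (6624)² m ≈ 6.68e+09 m = 6.68 Gm.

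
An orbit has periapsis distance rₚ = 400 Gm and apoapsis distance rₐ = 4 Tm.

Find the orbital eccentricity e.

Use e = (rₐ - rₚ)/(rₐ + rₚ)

Convert to SI: rₚ = 400 Gm = 4e+11 m; rₐ = 4 Tm = 4e+12 m.
e = (rₐ − rₚ) / (rₐ + rₚ).
e = (4e+12 − 4e+11) / (4e+12 + 4e+11) = 3.6e+12 / 4.4e+12 ≈ 0.8182.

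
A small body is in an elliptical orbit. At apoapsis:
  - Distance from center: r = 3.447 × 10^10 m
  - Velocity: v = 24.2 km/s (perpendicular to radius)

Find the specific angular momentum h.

Convert to SI: v = 24.2 km/s = 24200 m/s.
With v perpendicular to r, h = r · v.
h = 3.447e+10 · 24200 m²/s ≈ 8.342e+14 m²/s.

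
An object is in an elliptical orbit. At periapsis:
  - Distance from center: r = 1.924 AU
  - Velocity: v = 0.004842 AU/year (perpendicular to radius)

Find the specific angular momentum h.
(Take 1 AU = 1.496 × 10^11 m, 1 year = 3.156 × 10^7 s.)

Convert to SI: r = 1.924 AU = 2.8783e+11 m; v = 0.004842 AU/year = 22.9519 m/s.
With v perpendicular to r, h = r · v.
h = 2.8783e+11 · 22.9519 m²/s ≈ 6.606e+12 m²/s.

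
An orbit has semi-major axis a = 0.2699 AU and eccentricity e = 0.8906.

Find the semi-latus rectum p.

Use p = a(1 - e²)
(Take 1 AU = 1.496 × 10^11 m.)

Convert to SI: a = 0.2699 AU = 4.0377e+10 m.
p = a (1 − e²).
p = 4.0377e+10 · (1 − (0.8906)²) = 4.0377e+10 · 0.206832 ≈ 8.351e+09 m = 0.05582 AU.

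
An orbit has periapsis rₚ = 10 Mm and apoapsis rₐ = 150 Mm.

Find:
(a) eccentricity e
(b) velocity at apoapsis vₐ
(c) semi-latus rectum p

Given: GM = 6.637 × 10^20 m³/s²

Convert to SI: rₚ = 10 Mm = 1e+07 m; rₐ = 150 Mm = 1.5e+08 m.
(a) e = (rₐ − rₚ)/(rₐ + rₚ) = (1.5e+08 − 1e+07)/(1.5e+08 + 1e+07) ≈ 0.875
(b) With a = (rₚ + rₐ)/2 = 8e+07 m, vₐ = √(GM (2/rₐ − 1/a)) = √(6.637e+20 · (2/1.5e+08 − 1/8e+07)) m/s ≈ 7.437e+05 m/s
(c) From a = (rₚ + rₐ)/2 = 8e+07 m and e = (rₐ − rₚ)/(rₐ + rₚ) = 0.875, p = a(1 − e²) = 8e+07 · (1 − (0.875)²) ≈ 1.875e+07 m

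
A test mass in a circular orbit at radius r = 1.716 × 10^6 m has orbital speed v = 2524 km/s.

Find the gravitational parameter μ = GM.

Convert to SI: v = 2524 km/s = 2.524e+06 m/s.
For a circular orbit v² = GM/r, so GM = v² · r.
GM = (2.524e+06)² · 1.716e+06 m³/s² ≈ 1.093e+19 m³/s² = 1.093 × 10^19 m³/s².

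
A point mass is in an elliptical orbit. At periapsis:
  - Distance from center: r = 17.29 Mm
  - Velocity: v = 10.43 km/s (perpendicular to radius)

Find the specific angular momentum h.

Convert to SI: r = 17.29 Mm = 1.729e+07 m; v = 10.43 km/s = 10430 m/s.
With v perpendicular to r, h = r · v.
h = 1.729e+07 · 10430 m²/s ≈ 1.803e+11 m²/s.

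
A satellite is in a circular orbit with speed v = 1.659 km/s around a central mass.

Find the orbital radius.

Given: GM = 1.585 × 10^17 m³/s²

Convert to SI: v = 1.659 km/s = 1659 m/s.
For a circular orbit, v² = GM / r, so r = GM / v².
r = 1.585e+17 / (1659)² m ≈ 5.759e+10 m = 5.759 × 10^10 m.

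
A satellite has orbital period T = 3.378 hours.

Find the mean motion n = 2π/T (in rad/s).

Convert to SI: T = 3.378 hours = 12160.8 s.
n = 2π / T.
n = 2π / 12160.8 s ≈ 0.0005167 rad/s.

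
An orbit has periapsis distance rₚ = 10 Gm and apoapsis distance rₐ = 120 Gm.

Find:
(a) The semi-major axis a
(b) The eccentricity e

Convert to SI: rₚ = 10 Gm = 1e+10 m; rₐ = 120 Gm = 1.2e+11 m.
(a) a = (rₚ + rₐ) / 2 = (1e+10 + 1.2e+11) / 2 ≈ 6.5e+10 m = 65 Gm.
(b) e = (rₐ − rₚ) / (rₐ + rₚ) = (1.2e+11 − 1e+10) / (1.2e+11 + 1e+10) ≈ 0.8462.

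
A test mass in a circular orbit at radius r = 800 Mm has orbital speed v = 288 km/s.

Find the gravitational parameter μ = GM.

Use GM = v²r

Convert to SI: r = 800 Mm = 8e+08 m; v = 288 km/s = 288000 m/s.
For a circular orbit v² = GM/r, so GM = v² · r.
GM = (288000)² · 8e+08 m³/s² ≈ 6.636e+19 m³/s² = 6.636 × 10^19 m³/s².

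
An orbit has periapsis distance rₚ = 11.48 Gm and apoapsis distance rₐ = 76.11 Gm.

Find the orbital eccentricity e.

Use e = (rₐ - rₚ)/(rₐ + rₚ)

Convert to SI: rₚ = 11.48 Gm = 1.148e+10 m; rₐ = 76.11 Gm = 7.611e+10 m.
e = (rₐ − rₚ) / (rₐ + rₚ).
e = (7.611e+10 − 1.148e+10) / (7.611e+10 + 1.148e+10) = 6.463e+10 / 8.759e+10 ≈ 0.7379.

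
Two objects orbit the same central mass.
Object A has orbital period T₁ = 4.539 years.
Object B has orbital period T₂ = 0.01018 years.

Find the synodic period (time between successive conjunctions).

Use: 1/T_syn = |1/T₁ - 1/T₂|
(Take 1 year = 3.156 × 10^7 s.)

Convert to SI: T₁ = 4.539 years = 1.43251e+08 s; T₂ = 0.01018 years = 321281 s.
T_syn = |T₁ · T₂ / (T₁ − T₂)|.
T_syn = |1.43251e+08 · 321281 / (1.43251e+08 − 321281)| s ≈ 3.22e+05 s = 0.0102 years.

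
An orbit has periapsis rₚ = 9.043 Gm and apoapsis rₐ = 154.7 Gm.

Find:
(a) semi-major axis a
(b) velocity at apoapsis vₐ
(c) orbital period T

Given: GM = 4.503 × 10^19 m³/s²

Convert to SI: rₚ = 9.043 Gm = 9.043e+09 m; rₐ = 154.7 Gm = 1.547e+11 m.
(a) a = (rₚ + rₐ)/2 = (9.043e+09 + 1.547e+11)/2 ≈ 8.187e+10 m
(b) With a = (rₚ + rₐ)/2 = 8.18715e+10 m, vₐ = √(GM (2/rₐ − 1/a)) = √(4.503e+19 · (2/1.547e+11 − 1/8.18715e+10)) m/s ≈ 5670 m/s
(c) With a = (rₚ + rₐ)/2 = 8.18715e+10 m, T = 2π √(a³/GM) = 2π √((8.18715e+10)³/4.503e+19) s ≈ 2.193e+07 s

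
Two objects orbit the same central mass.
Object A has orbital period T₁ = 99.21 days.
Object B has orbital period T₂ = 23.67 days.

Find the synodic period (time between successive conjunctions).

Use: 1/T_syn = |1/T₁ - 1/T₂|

Convert to SI: T₁ = 99.21 days = 8.57174e+06 s; T₂ = 23.67 days = 2.04509e+06 s.
T_syn = |T₁ · T₂ / (T₁ − T₂)|.
T_syn = |8.57174e+06 · 2.04509e+06 / (8.57174e+06 − 2.04509e+06)| s ≈ 2.686e+06 s = 31.09 days.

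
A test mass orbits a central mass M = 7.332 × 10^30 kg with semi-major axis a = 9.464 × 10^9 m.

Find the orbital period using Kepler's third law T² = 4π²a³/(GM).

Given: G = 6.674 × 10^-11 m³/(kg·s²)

GM = G · M = 6.674e-11 · 7.332e+30 = 4.89338e+20 m³/s².
Kepler's third law: T = 2π √(a³ / GM).
Substituting a = 9.464e+09 m and GM = 4.89338e+20 m³/s²:
T = 2π √((9.464e+09)³ / 4.89338e+20) s
T ≈ 2.615e+05 s = 3.027 days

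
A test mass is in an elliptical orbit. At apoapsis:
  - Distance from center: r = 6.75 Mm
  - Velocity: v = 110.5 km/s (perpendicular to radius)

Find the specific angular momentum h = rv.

Convert to SI: r = 6.75 Mm = 6.75e+06 m; v = 110.5 km/s = 110500 m/s.
With v perpendicular to r, h = r · v.
h = 6.75e+06 · 110500 m²/s ≈ 7.459e+11 m²/s.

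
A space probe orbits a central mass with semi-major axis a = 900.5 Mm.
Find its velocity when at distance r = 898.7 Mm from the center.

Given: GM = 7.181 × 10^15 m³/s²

Convert to SI: a = 900.5 Mm = 9.005e+08 m; r = 898.7 Mm = 8.987e+08 m.
Vis-viva: v = √(GM · (2/r − 1/a)).
2/r − 1/a = 2/8.987e+08 − 1/9.005e+08 = 1.11494e-09 m⁻¹.
v = √(7.181e+15 · 1.11494e-09) m/s ≈ 2830 m/s = 2.83 km/s.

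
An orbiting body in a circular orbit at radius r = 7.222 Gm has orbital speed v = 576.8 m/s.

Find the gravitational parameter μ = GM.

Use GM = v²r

Convert to SI: r = 7.222 Gm = 7.222e+09 m.
For a circular orbit v² = GM/r, so GM = v² · r.
GM = (576.8)² · 7.222e+09 m³/s² ≈ 2.403e+15 m³/s² = 2.403 × 10^15 m³/s².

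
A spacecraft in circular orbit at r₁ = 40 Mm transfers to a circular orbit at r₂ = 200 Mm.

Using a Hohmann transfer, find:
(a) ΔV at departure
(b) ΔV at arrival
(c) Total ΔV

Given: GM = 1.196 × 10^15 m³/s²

Convert to SI: r₁ = 40 Mm = 4e+07 m; r₂ = 200 Mm = 2e+08 m.
Transfer semi-major axis: a_t = (r₁ + r₂)/2 = (4e+07 + 2e+08)/2 = 1.2e+08 m.
Circular speeds: v₁ = √(GM/r₁) = 5468.09 m/s, v₂ = √(GM/r₂) = 2445.4 m/s.
Transfer speeds (vis-viva v² = GM(2/r − 1/a_t)): v₁ᵗ = 7059.27 m/s, v₂ᵗ = 1411.85 m/s.
(a) ΔV₁ = |v₁ᵗ − v₁| ≈ 1591 m/s = 1.591 km/s.
(b) ΔV₂ = |v₂ − v₂ᵗ| ≈ 1034 m/s = 1.034 km/s.
(c) ΔV_total = ΔV₁ + ΔV₂ ≈ 2625 m/s = 2.625 km/s.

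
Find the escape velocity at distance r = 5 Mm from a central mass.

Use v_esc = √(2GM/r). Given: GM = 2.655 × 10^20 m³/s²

Convert to SI: r = 5 Mm = 5e+06 m.
Escape velocity comes from setting total energy to zero: ½v² − GM/r = 0 ⇒ v_esc = √(2GM / r).
v_esc = √(2 · 2.655e+20 / 5e+06) m/s ≈ 1.031e+07 m/s = 1.031e+04 km/s.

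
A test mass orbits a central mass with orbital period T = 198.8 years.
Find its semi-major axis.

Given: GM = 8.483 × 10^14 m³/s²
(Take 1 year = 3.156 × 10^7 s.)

Convert to SI: T = 198.8 years = 6.27413e+09 s.
Invert Kepler's third law: a = (GM · T² / (4π²))^(1/3).
Substituting T = 6.27413e+09 s and GM = 8.483e+14 m³/s²:
a = (8.483e+14 · (6.27413e+09)² / (4π²))^(1/3) m
a ≈ 9.457e+10 m = 94.57 Gm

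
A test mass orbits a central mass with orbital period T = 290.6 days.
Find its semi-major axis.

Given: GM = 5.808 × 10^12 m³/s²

Convert to SI: T = 290.6 days = 2.51078e+07 s.
Invert Kepler's third law: a = (GM · T² / (4π²))^(1/3).
Substituting T = 2.51078e+07 s and GM = 5.808e+12 m³/s²:
a = (5.808e+12 · (2.51078e+07)² / (4π²))^(1/3) m
a ≈ 4.526e+08 m = 452.6 Mm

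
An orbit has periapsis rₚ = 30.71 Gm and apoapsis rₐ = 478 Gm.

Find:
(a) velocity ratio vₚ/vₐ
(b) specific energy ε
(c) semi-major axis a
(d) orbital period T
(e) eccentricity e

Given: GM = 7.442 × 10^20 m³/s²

Convert to SI: rₚ = 30.71 Gm = 3.071e+10 m; rₐ = 478 Gm = 4.78e+11 m.
(a) Conservation of angular momentum (rₚvₚ = rₐvₐ) gives vₚ/vₐ = rₐ/rₚ = 4.78e+11/3.071e+10 ≈ 15.56
(b) With a = (rₚ + rₐ)/2 = 2.54355e+11 m, ε = −GM/(2a) = −7.442e+20/(2 · 2.54355e+11) J/kg ≈ -1.463e+09 J/kg
(c) a = (rₚ + rₐ)/2 = (3.071e+10 + 4.78e+11)/2 ≈ 2.544e+11 m
(d) With a = (rₚ + rₐ)/2 = 2.54355e+11 m, T = 2π √(a³/GM) = 2π √((2.54355e+11)³/7.442e+20) s ≈ 2.955e+07 s
(e) e = (rₐ − rₚ)/(rₐ + rₚ) = (4.78e+11 − 3.071e+10)/(4.78e+11 + 3.071e+10) ≈ 0.8793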